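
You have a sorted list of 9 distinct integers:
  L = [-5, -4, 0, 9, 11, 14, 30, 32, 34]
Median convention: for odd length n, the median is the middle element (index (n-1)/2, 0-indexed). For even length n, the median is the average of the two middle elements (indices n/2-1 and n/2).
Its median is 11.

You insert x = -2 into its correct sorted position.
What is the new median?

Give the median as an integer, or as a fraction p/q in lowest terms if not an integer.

Answer: 10

Derivation:
Old list (sorted, length 9): [-5, -4, 0, 9, 11, 14, 30, 32, 34]
Old median = 11
Insert x = -2
Old length odd (9). Middle was index 4 = 11.
New length even (10). New median = avg of two middle elements.
x = -2: 2 elements are < x, 7 elements are > x.
New sorted list: [-5, -4, -2, 0, 9, 11, 14, 30, 32, 34]
New median = 10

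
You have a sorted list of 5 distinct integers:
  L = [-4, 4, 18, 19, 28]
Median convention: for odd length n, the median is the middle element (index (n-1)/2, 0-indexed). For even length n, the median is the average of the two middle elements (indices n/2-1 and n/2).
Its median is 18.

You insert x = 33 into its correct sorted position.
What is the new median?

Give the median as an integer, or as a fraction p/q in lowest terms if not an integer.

Old list (sorted, length 5): [-4, 4, 18, 19, 28]
Old median = 18
Insert x = 33
Old length odd (5). Middle was index 2 = 18.
New length even (6). New median = avg of two middle elements.
x = 33: 5 elements are < x, 0 elements are > x.
New sorted list: [-4, 4, 18, 19, 28, 33]
New median = 37/2

Answer: 37/2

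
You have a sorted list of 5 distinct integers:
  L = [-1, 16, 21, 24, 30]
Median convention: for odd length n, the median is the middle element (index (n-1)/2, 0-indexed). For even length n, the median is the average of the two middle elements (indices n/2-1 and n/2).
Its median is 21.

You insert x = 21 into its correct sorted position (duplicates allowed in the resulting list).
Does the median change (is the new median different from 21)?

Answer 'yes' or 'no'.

Old median = 21
Insert x = 21
New median = 21
Changed? no

Answer: no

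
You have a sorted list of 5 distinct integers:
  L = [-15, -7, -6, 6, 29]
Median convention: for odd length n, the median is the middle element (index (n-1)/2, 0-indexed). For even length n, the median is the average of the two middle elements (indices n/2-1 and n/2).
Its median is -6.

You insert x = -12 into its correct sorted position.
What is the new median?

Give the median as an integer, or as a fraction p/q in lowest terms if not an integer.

Old list (sorted, length 5): [-15, -7, -6, 6, 29]
Old median = -6
Insert x = -12
Old length odd (5). Middle was index 2 = -6.
New length even (6). New median = avg of two middle elements.
x = -12: 1 elements are < x, 4 elements are > x.
New sorted list: [-15, -12, -7, -6, 6, 29]
New median = -13/2

Answer: -13/2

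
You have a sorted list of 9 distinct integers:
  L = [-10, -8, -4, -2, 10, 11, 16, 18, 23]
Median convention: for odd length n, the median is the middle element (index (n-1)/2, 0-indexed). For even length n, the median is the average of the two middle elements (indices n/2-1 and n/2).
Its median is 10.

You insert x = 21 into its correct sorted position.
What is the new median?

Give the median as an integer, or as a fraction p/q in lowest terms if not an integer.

Answer: 21/2

Derivation:
Old list (sorted, length 9): [-10, -8, -4, -2, 10, 11, 16, 18, 23]
Old median = 10
Insert x = 21
Old length odd (9). Middle was index 4 = 10.
New length even (10). New median = avg of two middle elements.
x = 21: 8 elements are < x, 1 elements are > x.
New sorted list: [-10, -8, -4, -2, 10, 11, 16, 18, 21, 23]
New median = 21/2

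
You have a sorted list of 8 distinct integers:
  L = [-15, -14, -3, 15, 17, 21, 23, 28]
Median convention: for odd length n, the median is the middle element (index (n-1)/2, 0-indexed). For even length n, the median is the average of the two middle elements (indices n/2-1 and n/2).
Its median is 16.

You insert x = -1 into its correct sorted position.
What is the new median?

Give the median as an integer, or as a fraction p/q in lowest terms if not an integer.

Answer: 15

Derivation:
Old list (sorted, length 8): [-15, -14, -3, 15, 17, 21, 23, 28]
Old median = 16
Insert x = -1
Old length even (8). Middle pair: indices 3,4 = 15,17.
New length odd (9). New median = single middle element.
x = -1: 3 elements are < x, 5 elements are > x.
New sorted list: [-15, -14, -3, -1, 15, 17, 21, 23, 28]
New median = 15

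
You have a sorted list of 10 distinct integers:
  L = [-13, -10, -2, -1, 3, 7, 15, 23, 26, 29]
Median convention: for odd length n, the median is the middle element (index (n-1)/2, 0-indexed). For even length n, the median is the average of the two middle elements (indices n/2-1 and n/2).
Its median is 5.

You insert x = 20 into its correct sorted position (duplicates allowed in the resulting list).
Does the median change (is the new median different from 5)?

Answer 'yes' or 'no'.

Answer: yes

Derivation:
Old median = 5
Insert x = 20
New median = 7
Changed? yes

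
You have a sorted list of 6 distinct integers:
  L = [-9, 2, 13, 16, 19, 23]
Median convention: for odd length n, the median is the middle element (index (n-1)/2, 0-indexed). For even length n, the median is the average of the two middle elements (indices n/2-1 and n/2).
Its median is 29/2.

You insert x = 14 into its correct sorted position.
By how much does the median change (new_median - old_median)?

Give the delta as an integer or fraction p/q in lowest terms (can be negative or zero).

Answer: -1/2

Derivation:
Old median = 29/2
After inserting x = 14: new sorted = [-9, 2, 13, 14, 16, 19, 23]
New median = 14
Delta = 14 - 29/2 = -1/2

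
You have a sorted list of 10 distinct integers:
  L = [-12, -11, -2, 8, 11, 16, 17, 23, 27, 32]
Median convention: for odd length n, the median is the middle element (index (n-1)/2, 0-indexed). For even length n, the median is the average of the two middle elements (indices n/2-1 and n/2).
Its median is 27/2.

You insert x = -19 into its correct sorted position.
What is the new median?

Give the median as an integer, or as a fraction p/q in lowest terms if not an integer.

Old list (sorted, length 10): [-12, -11, -2, 8, 11, 16, 17, 23, 27, 32]
Old median = 27/2
Insert x = -19
Old length even (10). Middle pair: indices 4,5 = 11,16.
New length odd (11). New median = single middle element.
x = -19: 0 elements are < x, 10 elements are > x.
New sorted list: [-19, -12, -11, -2, 8, 11, 16, 17, 23, 27, 32]
New median = 11

Answer: 11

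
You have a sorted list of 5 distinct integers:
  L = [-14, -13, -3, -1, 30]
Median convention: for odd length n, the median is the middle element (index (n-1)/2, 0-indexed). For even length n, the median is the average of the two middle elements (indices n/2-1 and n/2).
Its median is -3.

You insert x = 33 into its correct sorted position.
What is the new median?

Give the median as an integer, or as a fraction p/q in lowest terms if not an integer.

Old list (sorted, length 5): [-14, -13, -3, -1, 30]
Old median = -3
Insert x = 33
Old length odd (5). Middle was index 2 = -3.
New length even (6). New median = avg of two middle elements.
x = 33: 5 elements are < x, 0 elements are > x.
New sorted list: [-14, -13, -3, -1, 30, 33]
New median = -2

Answer: -2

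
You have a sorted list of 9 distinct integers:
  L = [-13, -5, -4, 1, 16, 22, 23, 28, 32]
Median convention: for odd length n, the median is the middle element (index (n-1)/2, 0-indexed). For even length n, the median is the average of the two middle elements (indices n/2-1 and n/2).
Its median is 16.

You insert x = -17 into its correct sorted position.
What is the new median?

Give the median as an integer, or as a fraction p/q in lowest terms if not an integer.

Old list (sorted, length 9): [-13, -5, -4, 1, 16, 22, 23, 28, 32]
Old median = 16
Insert x = -17
Old length odd (9). Middle was index 4 = 16.
New length even (10). New median = avg of two middle elements.
x = -17: 0 elements are < x, 9 elements are > x.
New sorted list: [-17, -13, -5, -4, 1, 16, 22, 23, 28, 32]
New median = 17/2

Answer: 17/2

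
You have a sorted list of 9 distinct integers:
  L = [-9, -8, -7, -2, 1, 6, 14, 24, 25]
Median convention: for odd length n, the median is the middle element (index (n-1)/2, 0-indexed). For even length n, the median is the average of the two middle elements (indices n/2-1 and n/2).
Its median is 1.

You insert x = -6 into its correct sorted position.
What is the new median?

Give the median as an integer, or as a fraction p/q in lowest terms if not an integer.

Answer: -1/2

Derivation:
Old list (sorted, length 9): [-9, -8, -7, -2, 1, 6, 14, 24, 25]
Old median = 1
Insert x = -6
Old length odd (9). Middle was index 4 = 1.
New length even (10). New median = avg of two middle elements.
x = -6: 3 elements are < x, 6 elements are > x.
New sorted list: [-9, -8, -7, -6, -2, 1, 6, 14, 24, 25]
New median = -1/2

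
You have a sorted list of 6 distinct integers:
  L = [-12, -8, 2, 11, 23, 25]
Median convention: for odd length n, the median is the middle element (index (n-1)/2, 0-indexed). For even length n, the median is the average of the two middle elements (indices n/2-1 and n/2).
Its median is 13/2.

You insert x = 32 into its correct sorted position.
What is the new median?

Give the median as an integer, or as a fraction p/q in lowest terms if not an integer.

Answer: 11

Derivation:
Old list (sorted, length 6): [-12, -8, 2, 11, 23, 25]
Old median = 13/2
Insert x = 32
Old length even (6). Middle pair: indices 2,3 = 2,11.
New length odd (7). New median = single middle element.
x = 32: 6 elements are < x, 0 elements are > x.
New sorted list: [-12, -8, 2, 11, 23, 25, 32]
New median = 11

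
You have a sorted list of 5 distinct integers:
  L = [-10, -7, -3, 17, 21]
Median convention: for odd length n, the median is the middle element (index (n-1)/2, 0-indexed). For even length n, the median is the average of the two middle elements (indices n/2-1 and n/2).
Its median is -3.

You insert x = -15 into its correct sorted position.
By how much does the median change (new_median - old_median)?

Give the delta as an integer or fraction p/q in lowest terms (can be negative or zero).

Old median = -3
After inserting x = -15: new sorted = [-15, -10, -7, -3, 17, 21]
New median = -5
Delta = -5 - -3 = -2

Answer: -2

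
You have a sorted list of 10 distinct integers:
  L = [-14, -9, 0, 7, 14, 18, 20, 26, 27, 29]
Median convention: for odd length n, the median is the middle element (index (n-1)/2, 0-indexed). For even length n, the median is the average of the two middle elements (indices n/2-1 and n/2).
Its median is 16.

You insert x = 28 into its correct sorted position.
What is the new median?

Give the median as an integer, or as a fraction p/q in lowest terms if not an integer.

Answer: 18

Derivation:
Old list (sorted, length 10): [-14, -9, 0, 7, 14, 18, 20, 26, 27, 29]
Old median = 16
Insert x = 28
Old length even (10). Middle pair: indices 4,5 = 14,18.
New length odd (11). New median = single middle element.
x = 28: 9 elements are < x, 1 elements are > x.
New sorted list: [-14, -9, 0, 7, 14, 18, 20, 26, 27, 28, 29]
New median = 18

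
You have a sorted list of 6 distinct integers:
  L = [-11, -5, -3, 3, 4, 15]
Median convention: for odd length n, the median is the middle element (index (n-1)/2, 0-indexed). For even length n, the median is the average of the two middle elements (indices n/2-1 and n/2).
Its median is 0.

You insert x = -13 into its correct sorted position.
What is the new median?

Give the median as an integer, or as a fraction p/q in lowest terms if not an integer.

Answer: -3

Derivation:
Old list (sorted, length 6): [-11, -5, -3, 3, 4, 15]
Old median = 0
Insert x = -13
Old length even (6). Middle pair: indices 2,3 = -3,3.
New length odd (7). New median = single middle element.
x = -13: 0 elements are < x, 6 elements are > x.
New sorted list: [-13, -11, -5, -3, 3, 4, 15]
New median = -3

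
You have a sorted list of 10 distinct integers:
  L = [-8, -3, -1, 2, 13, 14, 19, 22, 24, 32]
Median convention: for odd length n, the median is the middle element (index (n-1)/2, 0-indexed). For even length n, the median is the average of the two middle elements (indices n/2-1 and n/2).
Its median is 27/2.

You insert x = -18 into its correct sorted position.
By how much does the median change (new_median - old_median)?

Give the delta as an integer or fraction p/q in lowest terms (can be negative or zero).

Old median = 27/2
After inserting x = -18: new sorted = [-18, -8, -3, -1, 2, 13, 14, 19, 22, 24, 32]
New median = 13
Delta = 13 - 27/2 = -1/2

Answer: -1/2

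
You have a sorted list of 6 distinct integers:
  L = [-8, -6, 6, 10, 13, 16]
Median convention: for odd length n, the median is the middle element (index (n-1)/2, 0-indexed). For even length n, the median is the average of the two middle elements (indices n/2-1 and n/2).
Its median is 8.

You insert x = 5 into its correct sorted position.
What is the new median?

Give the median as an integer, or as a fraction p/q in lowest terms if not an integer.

Answer: 6

Derivation:
Old list (sorted, length 6): [-8, -6, 6, 10, 13, 16]
Old median = 8
Insert x = 5
Old length even (6). Middle pair: indices 2,3 = 6,10.
New length odd (7). New median = single middle element.
x = 5: 2 elements are < x, 4 elements are > x.
New sorted list: [-8, -6, 5, 6, 10, 13, 16]
New median = 6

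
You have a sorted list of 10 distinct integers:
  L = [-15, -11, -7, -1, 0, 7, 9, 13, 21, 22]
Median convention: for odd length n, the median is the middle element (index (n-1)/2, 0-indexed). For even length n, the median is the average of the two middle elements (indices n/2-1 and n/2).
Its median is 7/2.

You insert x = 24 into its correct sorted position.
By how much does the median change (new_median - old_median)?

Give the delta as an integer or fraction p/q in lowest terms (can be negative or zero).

Answer: 7/2

Derivation:
Old median = 7/2
After inserting x = 24: new sorted = [-15, -11, -7, -1, 0, 7, 9, 13, 21, 22, 24]
New median = 7
Delta = 7 - 7/2 = 7/2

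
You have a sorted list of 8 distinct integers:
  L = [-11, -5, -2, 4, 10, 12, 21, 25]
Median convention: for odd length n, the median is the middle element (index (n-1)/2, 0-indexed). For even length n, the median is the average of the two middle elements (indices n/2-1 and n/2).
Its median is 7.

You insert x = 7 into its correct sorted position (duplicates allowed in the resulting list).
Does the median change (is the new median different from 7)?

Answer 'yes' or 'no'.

Old median = 7
Insert x = 7
New median = 7
Changed? no

Answer: no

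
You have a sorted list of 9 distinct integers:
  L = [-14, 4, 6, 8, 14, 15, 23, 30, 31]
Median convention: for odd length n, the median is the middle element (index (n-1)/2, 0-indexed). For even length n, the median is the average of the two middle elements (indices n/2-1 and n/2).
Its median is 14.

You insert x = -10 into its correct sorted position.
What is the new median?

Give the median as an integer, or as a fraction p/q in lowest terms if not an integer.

Old list (sorted, length 9): [-14, 4, 6, 8, 14, 15, 23, 30, 31]
Old median = 14
Insert x = -10
Old length odd (9). Middle was index 4 = 14.
New length even (10). New median = avg of two middle elements.
x = -10: 1 elements are < x, 8 elements are > x.
New sorted list: [-14, -10, 4, 6, 8, 14, 15, 23, 30, 31]
New median = 11

Answer: 11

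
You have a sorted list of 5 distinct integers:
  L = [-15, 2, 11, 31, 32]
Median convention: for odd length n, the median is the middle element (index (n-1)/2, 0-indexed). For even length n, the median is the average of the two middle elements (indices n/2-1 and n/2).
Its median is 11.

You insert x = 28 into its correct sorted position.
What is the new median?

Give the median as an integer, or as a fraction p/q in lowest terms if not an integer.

Answer: 39/2

Derivation:
Old list (sorted, length 5): [-15, 2, 11, 31, 32]
Old median = 11
Insert x = 28
Old length odd (5). Middle was index 2 = 11.
New length even (6). New median = avg of two middle elements.
x = 28: 3 elements are < x, 2 elements are > x.
New sorted list: [-15, 2, 11, 28, 31, 32]
New median = 39/2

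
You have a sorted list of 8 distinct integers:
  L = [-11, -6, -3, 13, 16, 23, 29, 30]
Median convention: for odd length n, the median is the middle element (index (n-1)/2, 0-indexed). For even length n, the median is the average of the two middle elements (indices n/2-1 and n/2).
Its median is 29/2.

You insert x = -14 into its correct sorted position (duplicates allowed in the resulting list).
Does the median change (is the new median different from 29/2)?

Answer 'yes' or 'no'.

Old median = 29/2
Insert x = -14
New median = 13
Changed? yes

Answer: yes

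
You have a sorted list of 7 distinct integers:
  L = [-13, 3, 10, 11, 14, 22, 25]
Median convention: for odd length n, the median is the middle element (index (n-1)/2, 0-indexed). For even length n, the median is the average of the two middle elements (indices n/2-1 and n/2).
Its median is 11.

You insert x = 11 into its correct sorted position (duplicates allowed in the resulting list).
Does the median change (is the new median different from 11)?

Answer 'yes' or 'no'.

Old median = 11
Insert x = 11
New median = 11
Changed? no

Answer: no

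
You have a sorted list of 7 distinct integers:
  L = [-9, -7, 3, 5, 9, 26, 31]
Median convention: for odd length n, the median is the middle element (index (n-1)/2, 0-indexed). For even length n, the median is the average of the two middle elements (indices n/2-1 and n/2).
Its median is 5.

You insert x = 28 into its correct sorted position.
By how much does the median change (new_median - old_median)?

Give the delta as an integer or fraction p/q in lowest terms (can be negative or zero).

Answer: 2

Derivation:
Old median = 5
After inserting x = 28: new sorted = [-9, -7, 3, 5, 9, 26, 28, 31]
New median = 7
Delta = 7 - 5 = 2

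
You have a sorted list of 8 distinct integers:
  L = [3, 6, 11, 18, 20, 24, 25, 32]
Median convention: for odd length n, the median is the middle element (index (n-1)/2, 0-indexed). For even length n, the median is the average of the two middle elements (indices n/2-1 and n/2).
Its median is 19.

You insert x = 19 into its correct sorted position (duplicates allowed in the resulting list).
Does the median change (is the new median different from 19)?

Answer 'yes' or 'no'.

Old median = 19
Insert x = 19
New median = 19
Changed? no

Answer: no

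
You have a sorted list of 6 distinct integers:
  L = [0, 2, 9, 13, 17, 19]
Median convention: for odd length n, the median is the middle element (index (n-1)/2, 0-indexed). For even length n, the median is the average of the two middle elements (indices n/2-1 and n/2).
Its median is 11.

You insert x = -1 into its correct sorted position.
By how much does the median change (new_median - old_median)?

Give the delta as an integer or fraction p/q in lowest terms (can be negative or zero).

Answer: -2

Derivation:
Old median = 11
After inserting x = -1: new sorted = [-1, 0, 2, 9, 13, 17, 19]
New median = 9
Delta = 9 - 11 = -2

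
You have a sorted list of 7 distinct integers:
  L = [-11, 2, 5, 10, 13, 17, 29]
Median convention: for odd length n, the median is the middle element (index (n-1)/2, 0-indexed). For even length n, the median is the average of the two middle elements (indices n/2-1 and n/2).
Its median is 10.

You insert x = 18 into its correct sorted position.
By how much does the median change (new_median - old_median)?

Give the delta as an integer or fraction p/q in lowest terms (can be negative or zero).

Answer: 3/2

Derivation:
Old median = 10
After inserting x = 18: new sorted = [-11, 2, 5, 10, 13, 17, 18, 29]
New median = 23/2
Delta = 23/2 - 10 = 3/2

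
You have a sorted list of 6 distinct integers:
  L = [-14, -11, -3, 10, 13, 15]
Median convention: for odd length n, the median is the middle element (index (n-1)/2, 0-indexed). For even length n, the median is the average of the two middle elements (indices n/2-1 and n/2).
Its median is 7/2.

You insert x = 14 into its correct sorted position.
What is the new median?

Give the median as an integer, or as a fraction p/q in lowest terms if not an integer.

Old list (sorted, length 6): [-14, -11, -3, 10, 13, 15]
Old median = 7/2
Insert x = 14
Old length even (6). Middle pair: indices 2,3 = -3,10.
New length odd (7). New median = single middle element.
x = 14: 5 elements are < x, 1 elements are > x.
New sorted list: [-14, -11, -3, 10, 13, 14, 15]
New median = 10

Answer: 10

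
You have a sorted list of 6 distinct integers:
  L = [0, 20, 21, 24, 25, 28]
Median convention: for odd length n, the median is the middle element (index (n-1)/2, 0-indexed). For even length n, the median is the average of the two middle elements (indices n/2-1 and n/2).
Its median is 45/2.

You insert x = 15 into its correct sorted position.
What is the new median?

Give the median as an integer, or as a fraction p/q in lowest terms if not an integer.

Answer: 21

Derivation:
Old list (sorted, length 6): [0, 20, 21, 24, 25, 28]
Old median = 45/2
Insert x = 15
Old length even (6). Middle pair: indices 2,3 = 21,24.
New length odd (7). New median = single middle element.
x = 15: 1 elements are < x, 5 elements are > x.
New sorted list: [0, 15, 20, 21, 24, 25, 28]
New median = 21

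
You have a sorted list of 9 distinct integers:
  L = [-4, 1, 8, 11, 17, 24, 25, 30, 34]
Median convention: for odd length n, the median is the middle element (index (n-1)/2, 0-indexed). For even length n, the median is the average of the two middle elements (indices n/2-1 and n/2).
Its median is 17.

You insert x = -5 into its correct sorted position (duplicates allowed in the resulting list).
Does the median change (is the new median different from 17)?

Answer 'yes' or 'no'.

Answer: yes

Derivation:
Old median = 17
Insert x = -5
New median = 14
Changed? yes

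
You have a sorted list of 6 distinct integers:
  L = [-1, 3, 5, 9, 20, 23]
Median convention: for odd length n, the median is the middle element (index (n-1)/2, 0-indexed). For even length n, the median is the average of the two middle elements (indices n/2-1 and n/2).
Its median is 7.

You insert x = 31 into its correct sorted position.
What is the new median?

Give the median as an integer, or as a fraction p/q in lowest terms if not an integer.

Answer: 9

Derivation:
Old list (sorted, length 6): [-1, 3, 5, 9, 20, 23]
Old median = 7
Insert x = 31
Old length even (6). Middle pair: indices 2,3 = 5,9.
New length odd (7). New median = single middle element.
x = 31: 6 elements are < x, 0 elements are > x.
New sorted list: [-1, 3, 5, 9, 20, 23, 31]
New median = 9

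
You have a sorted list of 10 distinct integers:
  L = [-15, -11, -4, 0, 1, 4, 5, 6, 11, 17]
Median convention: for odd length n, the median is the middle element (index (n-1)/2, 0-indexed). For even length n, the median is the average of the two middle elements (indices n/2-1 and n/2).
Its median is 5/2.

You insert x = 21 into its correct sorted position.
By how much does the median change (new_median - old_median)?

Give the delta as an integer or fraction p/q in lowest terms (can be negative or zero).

Old median = 5/2
After inserting x = 21: new sorted = [-15, -11, -4, 0, 1, 4, 5, 6, 11, 17, 21]
New median = 4
Delta = 4 - 5/2 = 3/2

Answer: 3/2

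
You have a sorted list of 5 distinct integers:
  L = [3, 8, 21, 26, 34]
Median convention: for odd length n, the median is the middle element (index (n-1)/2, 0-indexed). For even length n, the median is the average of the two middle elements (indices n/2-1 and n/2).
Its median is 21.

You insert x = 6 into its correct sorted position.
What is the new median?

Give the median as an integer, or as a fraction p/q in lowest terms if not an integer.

Old list (sorted, length 5): [3, 8, 21, 26, 34]
Old median = 21
Insert x = 6
Old length odd (5). Middle was index 2 = 21.
New length even (6). New median = avg of two middle elements.
x = 6: 1 elements are < x, 4 elements are > x.
New sorted list: [3, 6, 8, 21, 26, 34]
New median = 29/2

Answer: 29/2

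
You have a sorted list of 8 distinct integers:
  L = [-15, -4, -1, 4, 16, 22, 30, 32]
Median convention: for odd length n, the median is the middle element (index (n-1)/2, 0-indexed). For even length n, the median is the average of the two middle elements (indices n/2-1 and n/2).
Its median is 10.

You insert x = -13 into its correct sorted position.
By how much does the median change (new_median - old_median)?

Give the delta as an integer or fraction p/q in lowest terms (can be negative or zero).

Answer: -6

Derivation:
Old median = 10
After inserting x = -13: new sorted = [-15, -13, -4, -1, 4, 16, 22, 30, 32]
New median = 4
Delta = 4 - 10 = -6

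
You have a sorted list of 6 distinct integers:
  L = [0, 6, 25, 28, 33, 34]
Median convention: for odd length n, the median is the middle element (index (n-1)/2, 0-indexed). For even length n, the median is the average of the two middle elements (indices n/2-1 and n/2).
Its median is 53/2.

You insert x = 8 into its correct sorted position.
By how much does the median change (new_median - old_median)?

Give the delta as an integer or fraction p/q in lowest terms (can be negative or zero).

Answer: -3/2

Derivation:
Old median = 53/2
After inserting x = 8: new sorted = [0, 6, 8, 25, 28, 33, 34]
New median = 25
Delta = 25 - 53/2 = -3/2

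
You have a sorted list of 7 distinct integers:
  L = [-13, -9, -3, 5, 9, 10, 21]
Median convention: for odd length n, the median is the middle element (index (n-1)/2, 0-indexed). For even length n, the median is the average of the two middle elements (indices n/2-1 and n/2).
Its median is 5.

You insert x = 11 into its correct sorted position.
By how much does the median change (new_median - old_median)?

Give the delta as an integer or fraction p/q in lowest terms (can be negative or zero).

Answer: 2

Derivation:
Old median = 5
After inserting x = 11: new sorted = [-13, -9, -3, 5, 9, 10, 11, 21]
New median = 7
Delta = 7 - 5 = 2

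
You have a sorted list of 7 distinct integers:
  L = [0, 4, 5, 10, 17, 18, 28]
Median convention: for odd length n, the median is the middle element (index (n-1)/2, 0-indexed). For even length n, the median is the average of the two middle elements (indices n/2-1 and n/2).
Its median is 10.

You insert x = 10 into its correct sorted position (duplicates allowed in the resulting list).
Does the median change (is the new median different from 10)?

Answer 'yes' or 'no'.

Old median = 10
Insert x = 10
New median = 10
Changed? no

Answer: no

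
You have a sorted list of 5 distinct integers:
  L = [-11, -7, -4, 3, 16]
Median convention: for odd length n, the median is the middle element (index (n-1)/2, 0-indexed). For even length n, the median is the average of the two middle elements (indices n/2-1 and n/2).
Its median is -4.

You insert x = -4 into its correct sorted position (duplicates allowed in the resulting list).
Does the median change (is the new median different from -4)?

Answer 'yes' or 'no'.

Old median = -4
Insert x = -4
New median = -4
Changed? no

Answer: no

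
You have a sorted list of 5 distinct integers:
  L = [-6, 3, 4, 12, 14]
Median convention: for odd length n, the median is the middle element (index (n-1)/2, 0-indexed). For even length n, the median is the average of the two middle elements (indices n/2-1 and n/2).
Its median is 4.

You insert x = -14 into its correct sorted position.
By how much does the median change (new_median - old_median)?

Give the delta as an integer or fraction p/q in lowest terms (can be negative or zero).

Old median = 4
After inserting x = -14: new sorted = [-14, -6, 3, 4, 12, 14]
New median = 7/2
Delta = 7/2 - 4 = -1/2

Answer: -1/2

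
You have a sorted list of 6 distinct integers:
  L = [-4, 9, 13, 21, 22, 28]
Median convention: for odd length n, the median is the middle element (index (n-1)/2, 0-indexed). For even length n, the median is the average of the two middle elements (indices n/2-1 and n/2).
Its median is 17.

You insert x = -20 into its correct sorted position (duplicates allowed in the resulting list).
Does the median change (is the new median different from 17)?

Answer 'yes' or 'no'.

Old median = 17
Insert x = -20
New median = 13
Changed? yes

Answer: yes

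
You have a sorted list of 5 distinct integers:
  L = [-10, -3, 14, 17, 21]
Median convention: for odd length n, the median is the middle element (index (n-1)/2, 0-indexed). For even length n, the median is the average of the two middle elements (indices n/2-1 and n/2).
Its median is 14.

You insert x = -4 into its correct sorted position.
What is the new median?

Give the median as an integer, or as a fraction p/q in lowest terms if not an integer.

Old list (sorted, length 5): [-10, -3, 14, 17, 21]
Old median = 14
Insert x = -4
Old length odd (5). Middle was index 2 = 14.
New length even (6). New median = avg of two middle elements.
x = -4: 1 elements are < x, 4 elements are > x.
New sorted list: [-10, -4, -3, 14, 17, 21]
New median = 11/2

Answer: 11/2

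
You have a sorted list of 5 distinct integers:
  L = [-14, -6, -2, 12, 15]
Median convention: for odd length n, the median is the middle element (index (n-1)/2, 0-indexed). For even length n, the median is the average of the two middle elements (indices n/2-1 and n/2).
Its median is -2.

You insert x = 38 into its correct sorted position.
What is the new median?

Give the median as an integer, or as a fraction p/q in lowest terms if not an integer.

Answer: 5

Derivation:
Old list (sorted, length 5): [-14, -6, -2, 12, 15]
Old median = -2
Insert x = 38
Old length odd (5). Middle was index 2 = -2.
New length even (6). New median = avg of two middle elements.
x = 38: 5 elements are < x, 0 elements are > x.
New sorted list: [-14, -6, -2, 12, 15, 38]
New median = 5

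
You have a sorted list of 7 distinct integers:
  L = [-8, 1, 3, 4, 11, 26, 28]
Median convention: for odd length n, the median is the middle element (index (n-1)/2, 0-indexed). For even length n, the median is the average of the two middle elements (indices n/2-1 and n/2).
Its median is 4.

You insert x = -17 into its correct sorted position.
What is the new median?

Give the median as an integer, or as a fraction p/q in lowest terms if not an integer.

Old list (sorted, length 7): [-8, 1, 3, 4, 11, 26, 28]
Old median = 4
Insert x = -17
Old length odd (7). Middle was index 3 = 4.
New length even (8). New median = avg of two middle elements.
x = -17: 0 elements are < x, 7 elements are > x.
New sorted list: [-17, -8, 1, 3, 4, 11, 26, 28]
New median = 7/2

Answer: 7/2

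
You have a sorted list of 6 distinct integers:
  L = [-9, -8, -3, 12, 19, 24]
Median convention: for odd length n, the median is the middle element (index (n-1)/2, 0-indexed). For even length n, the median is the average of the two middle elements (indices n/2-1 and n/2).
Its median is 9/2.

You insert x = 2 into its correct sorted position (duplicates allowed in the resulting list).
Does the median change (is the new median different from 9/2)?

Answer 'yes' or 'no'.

Old median = 9/2
Insert x = 2
New median = 2
Changed? yes

Answer: yes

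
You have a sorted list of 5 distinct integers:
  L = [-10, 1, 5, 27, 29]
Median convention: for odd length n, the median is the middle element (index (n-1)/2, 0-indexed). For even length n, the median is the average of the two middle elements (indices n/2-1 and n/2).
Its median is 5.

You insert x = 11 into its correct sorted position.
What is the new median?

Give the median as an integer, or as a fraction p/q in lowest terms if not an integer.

Answer: 8

Derivation:
Old list (sorted, length 5): [-10, 1, 5, 27, 29]
Old median = 5
Insert x = 11
Old length odd (5). Middle was index 2 = 5.
New length even (6). New median = avg of two middle elements.
x = 11: 3 elements are < x, 2 elements are > x.
New sorted list: [-10, 1, 5, 11, 27, 29]
New median = 8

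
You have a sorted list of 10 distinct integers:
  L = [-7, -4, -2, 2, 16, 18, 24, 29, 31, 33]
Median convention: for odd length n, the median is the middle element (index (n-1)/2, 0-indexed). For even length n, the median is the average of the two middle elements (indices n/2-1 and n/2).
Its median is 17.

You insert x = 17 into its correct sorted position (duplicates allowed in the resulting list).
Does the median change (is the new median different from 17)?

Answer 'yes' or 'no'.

Old median = 17
Insert x = 17
New median = 17
Changed? no

Answer: no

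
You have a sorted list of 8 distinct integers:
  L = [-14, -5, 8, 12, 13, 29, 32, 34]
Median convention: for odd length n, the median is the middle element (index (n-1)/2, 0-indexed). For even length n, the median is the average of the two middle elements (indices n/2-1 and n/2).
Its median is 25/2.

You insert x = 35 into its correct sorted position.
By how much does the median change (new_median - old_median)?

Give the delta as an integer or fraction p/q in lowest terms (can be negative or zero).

Answer: 1/2

Derivation:
Old median = 25/2
After inserting x = 35: new sorted = [-14, -5, 8, 12, 13, 29, 32, 34, 35]
New median = 13
Delta = 13 - 25/2 = 1/2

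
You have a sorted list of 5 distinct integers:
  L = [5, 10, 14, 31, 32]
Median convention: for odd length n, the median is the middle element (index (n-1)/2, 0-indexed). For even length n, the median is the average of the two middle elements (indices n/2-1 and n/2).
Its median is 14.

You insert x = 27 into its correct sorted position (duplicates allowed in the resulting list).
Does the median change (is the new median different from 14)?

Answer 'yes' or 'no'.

Answer: yes

Derivation:
Old median = 14
Insert x = 27
New median = 41/2
Changed? yes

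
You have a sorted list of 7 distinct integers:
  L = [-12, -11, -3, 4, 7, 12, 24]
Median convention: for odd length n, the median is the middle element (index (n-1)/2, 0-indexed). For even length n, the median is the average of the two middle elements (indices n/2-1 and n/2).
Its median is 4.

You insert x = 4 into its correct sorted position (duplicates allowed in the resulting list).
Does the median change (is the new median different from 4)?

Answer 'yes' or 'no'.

Old median = 4
Insert x = 4
New median = 4
Changed? no

Answer: no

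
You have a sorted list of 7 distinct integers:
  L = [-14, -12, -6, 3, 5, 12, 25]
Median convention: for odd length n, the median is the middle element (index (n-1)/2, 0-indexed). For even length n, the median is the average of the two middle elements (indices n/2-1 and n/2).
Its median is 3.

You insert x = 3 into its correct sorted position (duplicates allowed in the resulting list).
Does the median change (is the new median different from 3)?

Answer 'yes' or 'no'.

Answer: no

Derivation:
Old median = 3
Insert x = 3
New median = 3
Changed? no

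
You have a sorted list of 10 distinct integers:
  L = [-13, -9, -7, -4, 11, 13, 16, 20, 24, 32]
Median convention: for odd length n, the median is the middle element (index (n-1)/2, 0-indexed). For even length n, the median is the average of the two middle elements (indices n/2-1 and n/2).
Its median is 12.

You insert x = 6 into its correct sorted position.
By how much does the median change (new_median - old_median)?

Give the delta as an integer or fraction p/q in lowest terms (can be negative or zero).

Answer: -1

Derivation:
Old median = 12
After inserting x = 6: new sorted = [-13, -9, -7, -4, 6, 11, 13, 16, 20, 24, 32]
New median = 11
Delta = 11 - 12 = -1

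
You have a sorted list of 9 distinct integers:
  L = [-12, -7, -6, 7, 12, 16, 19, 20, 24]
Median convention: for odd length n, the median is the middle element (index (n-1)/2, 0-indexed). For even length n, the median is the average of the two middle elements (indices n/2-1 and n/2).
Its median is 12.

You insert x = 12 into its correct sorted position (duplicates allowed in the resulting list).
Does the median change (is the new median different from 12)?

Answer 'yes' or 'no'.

Old median = 12
Insert x = 12
New median = 12
Changed? no

Answer: no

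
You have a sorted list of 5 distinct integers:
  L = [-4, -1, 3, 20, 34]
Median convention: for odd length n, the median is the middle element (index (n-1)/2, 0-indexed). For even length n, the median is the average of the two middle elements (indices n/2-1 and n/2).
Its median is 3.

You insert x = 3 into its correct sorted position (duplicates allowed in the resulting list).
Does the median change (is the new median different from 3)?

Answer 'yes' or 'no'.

Answer: no

Derivation:
Old median = 3
Insert x = 3
New median = 3
Changed? no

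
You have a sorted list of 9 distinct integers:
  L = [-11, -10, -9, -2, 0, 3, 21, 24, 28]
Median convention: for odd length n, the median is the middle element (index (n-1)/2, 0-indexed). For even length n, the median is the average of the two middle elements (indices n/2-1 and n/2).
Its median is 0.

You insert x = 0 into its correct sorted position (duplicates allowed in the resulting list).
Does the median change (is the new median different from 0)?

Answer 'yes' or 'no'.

Answer: no

Derivation:
Old median = 0
Insert x = 0
New median = 0
Changed? no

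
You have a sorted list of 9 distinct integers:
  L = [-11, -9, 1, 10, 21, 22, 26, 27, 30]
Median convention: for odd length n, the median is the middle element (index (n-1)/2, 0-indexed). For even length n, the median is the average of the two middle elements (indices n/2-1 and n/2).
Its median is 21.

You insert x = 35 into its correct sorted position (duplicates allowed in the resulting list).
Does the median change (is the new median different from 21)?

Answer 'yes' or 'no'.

Old median = 21
Insert x = 35
New median = 43/2
Changed? yes

Answer: yes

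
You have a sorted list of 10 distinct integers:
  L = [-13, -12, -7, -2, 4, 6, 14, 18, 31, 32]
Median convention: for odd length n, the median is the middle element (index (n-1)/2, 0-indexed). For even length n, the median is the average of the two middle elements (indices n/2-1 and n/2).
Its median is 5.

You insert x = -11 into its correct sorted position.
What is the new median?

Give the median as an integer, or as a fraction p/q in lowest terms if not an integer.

Old list (sorted, length 10): [-13, -12, -7, -2, 4, 6, 14, 18, 31, 32]
Old median = 5
Insert x = -11
Old length even (10). Middle pair: indices 4,5 = 4,6.
New length odd (11). New median = single middle element.
x = -11: 2 elements are < x, 8 elements are > x.
New sorted list: [-13, -12, -11, -7, -2, 4, 6, 14, 18, 31, 32]
New median = 4

Answer: 4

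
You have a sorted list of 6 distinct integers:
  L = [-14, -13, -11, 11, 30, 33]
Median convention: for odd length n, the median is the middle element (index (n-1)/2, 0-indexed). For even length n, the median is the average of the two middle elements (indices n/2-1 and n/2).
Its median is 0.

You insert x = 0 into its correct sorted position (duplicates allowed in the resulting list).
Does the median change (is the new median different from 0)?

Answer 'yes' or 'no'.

Old median = 0
Insert x = 0
New median = 0
Changed? no

Answer: no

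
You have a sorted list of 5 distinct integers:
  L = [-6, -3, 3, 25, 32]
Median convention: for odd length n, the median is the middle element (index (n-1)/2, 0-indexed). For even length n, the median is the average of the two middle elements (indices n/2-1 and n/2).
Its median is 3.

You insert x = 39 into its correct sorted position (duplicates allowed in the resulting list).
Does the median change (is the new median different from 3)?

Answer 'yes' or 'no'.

Old median = 3
Insert x = 39
New median = 14
Changed? yes

Answer: yes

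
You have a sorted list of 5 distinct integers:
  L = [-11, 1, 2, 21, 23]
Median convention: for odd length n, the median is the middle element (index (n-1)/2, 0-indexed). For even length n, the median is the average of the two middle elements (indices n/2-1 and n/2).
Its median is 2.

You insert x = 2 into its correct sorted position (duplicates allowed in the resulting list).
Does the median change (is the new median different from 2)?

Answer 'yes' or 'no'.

Old median = 2
Insert x = 2
New median = 2
Changed? no

Answer: no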